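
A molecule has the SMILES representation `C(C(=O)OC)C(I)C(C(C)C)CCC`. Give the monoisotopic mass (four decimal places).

Atom tally by fragment:
  CH3OOCCH2 → C:3 H:5 O:2
  CH(I) → C:1 H:1 I:1
  CH(CH(CH3)2) → C:4 H:8
  CH2 → C:1 H:2
  CH2 → C:1 H:2
  CH3 → C:1 H:3
Element totals:
  C: 11
  H: 21
  I: 1
  O: 2
Molecular formula: C11H21IO2.
  M = 11(12.0) + 21(1.007825) + 126.904472 + 2(15.994915)
    = 132.000000 + 21.164325 + 126.904472 + 31.989830 = 312.058627

312.0586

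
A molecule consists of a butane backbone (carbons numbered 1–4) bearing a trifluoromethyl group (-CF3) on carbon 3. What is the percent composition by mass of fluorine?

Atom tally by fragment:
  CH3 → C:1 H:3
  CH2 → C:1 H:2
  CH(CF3) → C:2 H:1 F:3
  CH3 → C:1 H:3
Element totals:
  C: 5
  H: 9
  F: 3
Molecular formula: C5H9F3.
Molar mass = 126.121 g/mol.
Mass from F: 3 × 18.998 = 56.994 g/mol.
%F = 56.994 / 126.121 × 100 = 45.19%.

45.19%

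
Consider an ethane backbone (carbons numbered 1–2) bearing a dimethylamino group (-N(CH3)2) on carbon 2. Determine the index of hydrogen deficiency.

Atom tally by fragment:
  CH3 → C:1 H:3
  CH2N(CH3)2 → C:3 H:8 N:1
Element totals:
  C: 4
  H: 11
  N: 1
Molecular formula: C4H11N.
DoU = (2C + 2 + N − H − X) / 2 = (2·4 + 2 + 1 − 11 − 0) / 2 = 0.

0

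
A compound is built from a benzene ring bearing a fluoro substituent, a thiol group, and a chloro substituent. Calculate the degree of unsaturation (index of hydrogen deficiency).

4

Atom tally by fragment:
  benzene ring core → C:6 H:6
  (− 3 ring H displaced by substituents)
  + F → F:1
  + SH → S:1 H:1
  + Cl → Cl:1
Element totals:
  C: 6
  H: 4
  Cl: 1
  F: 1
  S: 1
Molecular formula: C6H4ClFS.
DoU = (2C + 2 + N − H − X) / 2 = (2·6 + 2 + 0 − 4 − 2) / 2 = 4.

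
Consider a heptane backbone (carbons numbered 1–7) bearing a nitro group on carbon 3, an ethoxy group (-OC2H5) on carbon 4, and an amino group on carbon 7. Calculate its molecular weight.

Atom tally by fragment:
  CH3 → C:1 H:3
  CH2 → C:1 H:2
  CH(NO2) → C:1 H:1 N:1 O:2
  CH(OC2H5) → C:3 H:6 O:1
  CH2 → C:1 H:2
  CH2 → C:1 H:2
  CH2NH2 → C:1 H:4 N:1
Element totals:
  C: 9
  H: 20
  N: 2
  O: 3
Molecular formula: C9H20N2O3.
  M = 9(12.011) + 20(1.008) + 2(14.007) + 3(15.999)
    = 108.099 + 20.160 + 28.014 + 47.997 = 204.270

204.27 g/mol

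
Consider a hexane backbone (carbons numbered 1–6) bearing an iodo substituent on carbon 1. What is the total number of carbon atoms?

6

Atom tally by fragment:
  ICH2 → C:1 H:2 I:1
  CH2 → C:1 H:2
  CH2 → C:1 H:2
  CH2 → C:1 H:2
  CH2 → C:1 H:2
  CH3 → C:1 H:3
Element totals:
  C: 6
  H: 13
  I: 1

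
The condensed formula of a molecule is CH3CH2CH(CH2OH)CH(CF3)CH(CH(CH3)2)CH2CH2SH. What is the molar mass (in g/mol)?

272.37 g/mol

Atom tally by fragment:
  CH3 → C:1 H:3
  CH2 → C:1 H:2
  CH(CH2OH) → C:2 H:4 O:1
  CH(CF3) → C:2 H:1 F:3
  CH(CH(CH3)2) → C:4 H:8
  CH2 → C:1 H:2
  CH2SH → C:1 H:3 S:1
Element totals:
  C: 12
  H: 23
  F: 3
  O: 1
  S: 1
Molecular formula: C12H23F3OS.
  M = 12(12.011) + 23(1.008) + 3(18.998) + 15.999 + 32.06
    = 144.132 + 23.184 + 56.994 + 15.999 + 32.060 = 272.369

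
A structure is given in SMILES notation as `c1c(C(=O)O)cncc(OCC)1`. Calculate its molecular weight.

167.16 g/mol

Atom tally by fragment:
  pyridine ring core → C:5 H:5 N:1
  (− 2 ring H displaced by substituents)
  + COOH → C:1 H:1 O:2
  + OC2H5 → C:2 H:5 O:1
Element totals:
  C: 8
  H: 9
  N: 1
  O: 3
Molecular formula: C8H9NO3.
  M = 8(12.011) + 9(1.008) + 14.007 + 3(15.999)
    = 96.088 + 9.072 + 14.007 + 47.997 = 167.164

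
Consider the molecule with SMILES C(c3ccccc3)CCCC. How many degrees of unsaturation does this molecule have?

Atom tally by fragment:
  C6H5CH2 → C:7 H:7
  CH2 → C:1 H:2
  CH2 → C:1 H:2
  CH2 → C:1 H:2
  CH3 → C:1 H:3
Element totals:
  C: 11
  H: 16
Molecular formula: C11H16.
DoU = (2C + 2 + N − H − X) / 2 = (2·11 + 2 + 0 − 16 − 0) / 2 = 4.

4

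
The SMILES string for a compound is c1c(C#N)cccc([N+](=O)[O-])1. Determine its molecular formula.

Atom tally by fragment:
  benzene ring core → C:6 H:6
  (− 2 ring H displaced by substituents)
  + CN → C:1 N:1
  + NO2 → N:1 O:2
Element totals:
  C: 7
  H: 4
  N: 2
  O: 2

C7H4N2O2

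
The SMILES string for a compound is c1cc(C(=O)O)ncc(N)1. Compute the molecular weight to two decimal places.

138.13 g/mol

Atom tally by fragment:
  pyridine ring core → C:5 H:5 N:1
  (− 2 ring H displaced by substituents)
  + COOH → C:1 H:1 O:2
  + NH2 → N:1 H:2
Element totals:
  C: 6
  H: 6
  N: 2
  O: 2
Molecular formula: C6H6N2O2.
  M = 6(12.011) + 6(1.008) + 2(14.007) + 2(15.999)
    = 72.066 + 6.048 + 28.014 + 31.998 = 138.126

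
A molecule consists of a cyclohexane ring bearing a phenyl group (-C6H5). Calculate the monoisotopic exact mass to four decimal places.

Atom tally by fragment:
  cyclohexane ring core → C:6 H:12
  (− 1 ring H displaced by substituents)
  + C6H5 → C:6 H:5
Element totals:
  C: 12
  H: 16
Molecular formula: C12H16.
  M = 12(12.0) + 16(1.007825)
    = 144.000000 + 16.125200 = 160.125200

160.1252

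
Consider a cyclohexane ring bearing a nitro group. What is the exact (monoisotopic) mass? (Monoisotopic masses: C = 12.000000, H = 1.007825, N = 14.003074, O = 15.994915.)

Atom tally by fragment:
  cyclohexane ring core → C:6 H:12
  (− 1 ring H displaced by substituents)
  + NO2 → N:1 O:2
Element totals:
  C: 6
  H: 11
  N: 1
  O: 2
Molecular formula: C6H11NO2.
  M = 6(12.0) + 11(1.007825) + 14.003074 + 2(15.994915)
    = 72.000000 + 11.086075 + 14.003074 + 31.989830 = 129.078979

129.0790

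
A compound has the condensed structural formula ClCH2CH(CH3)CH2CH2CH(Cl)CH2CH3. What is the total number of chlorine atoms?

2

Element totals:
  C: 8
  H: 16
  Cl: 2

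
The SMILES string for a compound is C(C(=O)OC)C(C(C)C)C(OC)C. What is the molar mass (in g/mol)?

188.27 g/mol

Atom tally by fragment:
  CH3OOCCH2 → C:3 H:5 O:2
  CH(CH(CH3)2) → C:4 H:8
  CH(OCH3) → C:2 H:4 O:1
  CH3 → C:1 H:3
Element totals:
  C: 10
  H: 20
  O: 3
Molecular formula: C10H20O3.
  M = 10(12.011) + 20(1.008) + 3(15.999)
    = 120.110 + 20.160 + 47.997 = 188.267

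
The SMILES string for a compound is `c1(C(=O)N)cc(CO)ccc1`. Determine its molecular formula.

C8H9NO2

Atom tally by fragment:
  benzene ring core → C:6 H:6
  (− 2 ring H displaced by substituents)
  + CONH2 → C:1 H:2 O:1 N:1
  + CH2OH → C:1 H:3 O:1
Element totals:
  C: 8
  H: 9
  N: 1
  O: 2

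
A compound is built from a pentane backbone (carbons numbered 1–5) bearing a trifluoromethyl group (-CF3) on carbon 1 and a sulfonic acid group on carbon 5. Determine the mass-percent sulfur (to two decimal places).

Atom tally by fragment:
  F3CCH2 → C:2 H:2 F:3
  CH2 → C:1 H:2
  CH2 → C:1 H:2
  CH2 → C:1 H:2
  CH2SO3H → C:1 H:3 S:1 O:3
Element totals:
  C: 6
  H: 11
  F: 3
  O: 3
  S: 1
Molecular formula: C6H11F3O3S.
Molar mass = 220.205 g/mol.
Mass from S: 1 × 32.06 = 32.060 g/mol.
%S = 32.060 / 220.205 × 100 = 14.56%.

14.56%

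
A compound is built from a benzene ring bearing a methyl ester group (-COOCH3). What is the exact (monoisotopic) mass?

Atom tally by fragment:
  benzene ring core → C:6 H:6
  (− 1 ring H displaced by substituents)
  + COOCH3 → C:2 H:3 O:2
Element totals:
  C: 8
  H: 8
  O: 2
Molecular formula: C8H8O2.
  M = 8(12.0) + 8(1.007825) + 2(15.994915)
    = 96.000000 + 8.062600 + 31.989830 = 136.052430

136.0524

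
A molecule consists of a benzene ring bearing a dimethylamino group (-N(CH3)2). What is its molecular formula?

C8H11N

Atom tally by fragment:
  benzene ring core → C:6 H:6
  (− 1 ring H displaced by substituents)
  + N(CH3)2 → N:1 C:2 H:6
Element totals:
  C: 8
  H: 11
  N: 1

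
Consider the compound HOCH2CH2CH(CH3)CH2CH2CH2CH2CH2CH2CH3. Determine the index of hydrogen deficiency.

0

Element totals:
  C: 11
  H: 24
  O: 1
Molecular formula: C11H24O.
DoU = (2C + 2 + N − H − X) / 2 = (2·11 + 2 + 0 − 24 − 0) / 2 = 0.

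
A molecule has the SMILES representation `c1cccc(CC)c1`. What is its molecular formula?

Atom tally by fragment:
  benzene ring core → C:6 H:6
  (− 1 ring H displaced by substituents)
  + C2H5 → C:2 H:5
Element totals:
  C: 8
  H: 10

C8H10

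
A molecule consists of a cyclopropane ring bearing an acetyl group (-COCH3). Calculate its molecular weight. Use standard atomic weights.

Atom tally by fragment:
  cyclopropane ring core → C:3 H:6
  (− 1 ring H displaced by substituents)
  + COCH3 → C:2 H:3 O:1
Element totals:
  C: 5
  H: 8
  O: 1
Molecular formula: C5H8O.
  M = 5(12.011) + 8(1.008) + 15.999
    = 60.055 + 8.064 + 15.999 = 84.118

84.12 g/mol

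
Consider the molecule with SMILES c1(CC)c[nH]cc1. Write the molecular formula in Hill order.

Atom tally by fragment:
  pyrrole ring core → C:4 H:5 N:1
  (− 1 ring H displaced by substituents)
  + C2H5 → C:2 H:5
Element totals:
  C: 6
  H: 9
  N: 1

C6H9N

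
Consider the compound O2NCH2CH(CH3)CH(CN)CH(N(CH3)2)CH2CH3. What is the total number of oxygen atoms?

2

Atom tally by fragment:
  O2NCH2 → C:1 H:2 N:1 O:2
  CH(CH3) → C:2 H:4
  CH(CN) → C:2 H:1 N:1
  CH(N(CH3)2) → C:3 H:7 N:1
  CH2 → C:1 H:2
  CH3 → C:1 H:3
Element totals:
  C: 10
  H: 19
  N: 3
  O: 2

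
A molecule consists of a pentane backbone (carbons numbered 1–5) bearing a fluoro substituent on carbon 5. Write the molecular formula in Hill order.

C5H11F

Atom tally by fragment:
  CH3 → C:1 H:3
  CH2 → C:1 H:2
  CH2 → C:1 H:2
  CH2 → C:1 H:2
  CH2F → C:1 H:2 F:1
Element totals:
  C: 5
  H: 11
  F: 1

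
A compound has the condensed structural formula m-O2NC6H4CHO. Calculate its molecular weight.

Element totals:
  C: 7
  H: 5
  N: 1
  O: 3
Molecular formula: C7H5NO3.
  M = 7(12.011) + 5(1.008) + 14.007 + 3(15.999)
    = 84.077 + 5.040 + 14.007 + 47.997 = 151.121

151.12 g/mol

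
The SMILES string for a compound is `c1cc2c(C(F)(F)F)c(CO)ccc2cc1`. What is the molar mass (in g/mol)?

Atom tally by fragment:
  naphthalene ring system core → C:10 H:8
  (− 2 ring H displaced by substituents)
  + CF3 → C:1 F:3
  + CH2OH → C:1 H:3 O:1
Element totals:
  C: 12
  H: 9
  F: 3
  O: 1
Molecular formula: C12H9F3O.
  M = 12(12.011) + 9(1.008) + 3(18.998) + 15.999
    = 144.132 + 9.072 + 56.994 + 15.999 = 226.197

226.20 g/mol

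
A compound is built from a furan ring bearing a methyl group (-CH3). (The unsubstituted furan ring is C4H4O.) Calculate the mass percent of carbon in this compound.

73.15%

Atom tally by fragment:
  furan ring core → C:4 H:4 O:1
  (− 1 ring H displaced by substituents)
  + CH3 → C:1 H:3
Element totals:
  C: 5
  H: 6
  O: 1
Molecular formula: C5H6O.
Molar mass = 82.102 g/mol.
Mass from C: 5 × 12.011 = 60.055 g/mol.
%C = 60.055 / 82.102 × 100 = 73.15%.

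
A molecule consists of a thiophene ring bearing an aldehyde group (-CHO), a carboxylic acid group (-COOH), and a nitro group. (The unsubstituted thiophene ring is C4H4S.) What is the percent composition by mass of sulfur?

Atom tally by fragment:
  thiophene ring core → C:4 H:4 S:1
  (− 3 ring H displaced by substituents)
  + CHO → C:1 H:1 O:1
  + COOH → C:1 H:1 O:2
  + NO2 → N:1 O:2
Element totals:
  C: 6
  H: 3
  N: 1
  O: 5
  S: 1
Molecular formula: C6H3NO5S.
Molar mass = 201.152 g/mol.
Mass from S: 1 × 32.06 = 32.060 g/mol.
%S = 32.060 / 201.152 × 100 = 15.94%.

15.94%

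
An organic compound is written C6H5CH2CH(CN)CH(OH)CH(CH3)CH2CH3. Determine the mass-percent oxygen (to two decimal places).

Element totals:
  C: 14
  H: 19
  N: 1
  O: 1
Molecular formula: C14H19NO.
Molar mass = 217.312 g/mol.
Mass from O: 1 × 15.999 = 15.999 g/mol.
%O = 15.999 / 217.312 × 100 = 7.36%.

7.36%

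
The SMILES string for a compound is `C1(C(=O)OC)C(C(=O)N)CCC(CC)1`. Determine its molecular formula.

C10H17NO3

Atom tally by fragment:
  cyclopentane ring core → C:5 H:10
  (− 3 ring H displaced by substituents)
  + COOCH3 → C:2 H:3 O:2
  + CONH2 → C:1 H:2 O:1 N:1
  + C2H5 → C:2 H:5
Element totals:
  C: 10
  H: 17
  N: 1
  O: 3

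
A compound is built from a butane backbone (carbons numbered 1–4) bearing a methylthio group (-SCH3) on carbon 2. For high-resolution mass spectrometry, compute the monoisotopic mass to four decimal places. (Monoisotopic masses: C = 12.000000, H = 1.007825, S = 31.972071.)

104.0660

Atom tally by fragment:
  CH3 → C:1 H:3
  CH(SCH3) → C:2 H:4 S:1
  CH2 → C:1 H:2
  CH3 → C:1 H:3
Element totals:
  C: 5
  H: 12
  S: 1
Molecular formula: C5H12S.
  M = 5(12.0) + 12(1.007825) + 31.972071
    = 60.000000 + 12.093900 + 31.972071 = 104.065971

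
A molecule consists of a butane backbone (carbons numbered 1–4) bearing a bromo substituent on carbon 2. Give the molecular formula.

Atom tally by fragment:
  CH3 → C:1 H:3
  CH(Br) → C:1 H:1 Br:1
  CH2 → C:1 H:2
  CH3 → C:1 H:3
Element totals:
  C: 4
  H: 9
  Br: 1

C4H9Br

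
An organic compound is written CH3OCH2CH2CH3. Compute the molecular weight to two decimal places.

Atom tally by fragment:
  CH3OCH2 → C:2 H:5 O:1
  CH2 → C:1 H:2
  CH3 → C:1 H:3
Element totals:
  C: 4
  H: 10
  O: 1
Molecular formula: C4H10O.
  M = 4(12.011) + 10(1.008) + 15.999
    = 48.044 + 10.080 + 15.999 = 74.123

74.12 g/mol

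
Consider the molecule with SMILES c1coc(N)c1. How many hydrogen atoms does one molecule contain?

5

Atom tally by fragment:
  furan ring core → C:4 H:4 O:1
  (− 1 ring H displaced by substituents)
  + NH2 → N:1 H:2
Element totals:
  C: 4
  H: 5
  N: 1
  O: 1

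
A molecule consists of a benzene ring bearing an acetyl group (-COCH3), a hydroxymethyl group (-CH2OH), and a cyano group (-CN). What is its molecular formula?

Atom tally by fragment:
  benzene ring core → C:6 H:6
  (− 3 ring H displaced by substituents)
  + COCH3 → C:2 H:3 O:1
  + CH2OH → C:1 H:3 O:1
  + CN → C:1 N:1
Element totals:
  C: 10
  H: 9
  N: 1
  O: 2

C10H9NO2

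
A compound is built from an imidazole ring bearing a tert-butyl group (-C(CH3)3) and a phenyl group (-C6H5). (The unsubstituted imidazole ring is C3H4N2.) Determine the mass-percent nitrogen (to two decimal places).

13.99%

Atom tally by fragment:
  imidazole ring core → C:3 H:4 N:2
  (− 2 ring H displaced by substituents)
  + C(CH3)3 → C:4 H:9
  + C6H5 → C:6 H:5
Element totals:
  C: 13
  H: 16
  N: 2
Molecular formula: C13H16N2.
Molar mass = 200.285 g/mol.
Mass from N: 2 × 14.007 = 28.014 g/mol.
%N = 28.014 / 200.285 × 100 = 13.99%.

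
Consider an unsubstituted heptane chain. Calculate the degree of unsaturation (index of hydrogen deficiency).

Atom tally by fragment:
  CH3 → C:1 H:3
  CH2 → C:1 H:2
  CH2 → C:1 H:2
  CH2 → C:1 H:2
  CH2 → C:1 H:2
  CH2 → C:1 H:2
  CH3 → C:1 H:3
Element totals:
  C: 7
  H: 16
Molecular formula: C7H16.
DoU = (2C + 2 + N − H − X) / 2 = (2·7 + 2 + 0 − 16 − 0) / 2 = 0.

0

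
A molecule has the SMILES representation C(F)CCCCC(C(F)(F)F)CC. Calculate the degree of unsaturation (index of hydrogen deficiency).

Atom tally by fragment:
  FCH2 → C:1 H:2 F:1
  CH2 → C:1 H:2
  CH2 → C:1 H:2
  CH2 → C:1 H:2
  CH2 → C:1 H:2
  CH(CF3) → C:2 H:1 F:3
  CH2 → C:1 H:2
  CH3 → C:1 H:3
Element totals:
  C: 9
  H: 16
  F: 4
Molecular formula: C9H16F4.
DoU = (2C + 2 + N − H − X) / 2 = (2·9 + 2 + 0 − 16 − 4) / 2 = 0.

0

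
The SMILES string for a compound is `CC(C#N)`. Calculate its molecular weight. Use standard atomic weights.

55.08 g/mol

Atom tally by fragment:
  CH3 → C:1 H:3
  CH2CN → C:2 H:2 N:1
Element totals:
  C: 3
  H: 5
  N: 1
Molecular formula: C3H5N.
  M = 3(12.011) + 5(1.008) + 14.007
    = 36.033 + 5.040 + 14.007 = 55.080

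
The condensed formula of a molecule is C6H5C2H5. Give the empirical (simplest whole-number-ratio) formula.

Atom tally by fragment:
  benzene ring core → C:6 H:6
  (− 1 ring H displaced by substituents)
  + C2H5 → C:2 H:5
Element totals:
  C: 8
  H: 10
Molecular formula: C8H10.
gcd of subscripts = 2; dividing each by 2:
  C: 8/2 = 4
  H: 10/2 = 5

C4H5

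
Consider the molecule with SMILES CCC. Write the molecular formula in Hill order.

C3H8

Atom tally by fragment:
  CH3 → C:1 H:3
  CH2 → C:1 H:2
  CH3 → C:1 H:3
Element totals:
  C: 3
  H: 8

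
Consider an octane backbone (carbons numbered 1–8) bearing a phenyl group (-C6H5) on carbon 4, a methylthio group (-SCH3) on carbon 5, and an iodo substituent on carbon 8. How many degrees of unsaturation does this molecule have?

4

Atom tally by fragment:
  CH3 → C:1 H:3
  CH2 → C:1 H:2
  CH2 → C:1 H:2
  CH(C6H5) → C:7 H:6
  CH(SCH3) → C:2 H:4 S:1
  CH2 → C:1 H:2
  CH2 → C:1 H:2
  CH2I → C:1 H:2 I:1
Element totals:
  C: 15
  H: 23
  I: 1
  S: 1
Molecular formula: C15H23IS.
DoU = (2C + 2 + N − H − X) / 2 = (2·15 + 2 + 0 − 23 − 1) / 2 = 4.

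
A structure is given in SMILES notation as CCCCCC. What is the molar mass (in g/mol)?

86.18 g/mol

Atom tally by fragment:
  CH3 → C:1 H:3
  CH2 → C:1 H:2
  CH2 → C:1 H:2
  CH2 → C:1 H:2
  CH2 → C:1 H:2
  CH3 → C:1 H:3
Element totals:
  C: 6
  H: 14
Molecular formula: C6H14.
  M = 6(12.011) + 14(1.008)
    = 72.066 + 14.112 = 86.178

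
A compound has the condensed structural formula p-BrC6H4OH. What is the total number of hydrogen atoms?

5

Element totals:
  C: 6
  H: 5
  Br: 1
  O: 1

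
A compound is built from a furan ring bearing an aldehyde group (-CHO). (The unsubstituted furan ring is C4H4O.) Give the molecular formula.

C5H4O2

Atom tally by fragment:
  furan ring core → C:4 H:4 O:1
  (− 1 ring H displaced by substituents)
  + CHO → C:1 H:1 O:1
Element totals:
  C: 5
  H: 4
  O: 2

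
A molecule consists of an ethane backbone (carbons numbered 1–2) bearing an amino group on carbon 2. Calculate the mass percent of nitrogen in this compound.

Atom tally by fragment:
  CH3 → C:1 H:3
  CH2NH2 → C:1 H:4 N:1
Element totals:
  C: 2
  H: 7
  N: 1
Molecular formula: C2H7N.
Molar mass = 45.085 g/mol.
Mass from N: 1 × 14.007 = 14.007 g/mol.
%N = 14.007 / 45.085 × 100 = 31.07%.

31.07%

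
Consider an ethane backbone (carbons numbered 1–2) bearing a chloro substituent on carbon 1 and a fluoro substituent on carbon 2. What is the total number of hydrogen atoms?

4

Atom tally by fragment:
  ClCH2 → C:1 H:2 Cl:1
  CH2F → C:1 H:2 F:1
Element totals:
  C: 2
  H: 4
  Cl: 1
  F: 1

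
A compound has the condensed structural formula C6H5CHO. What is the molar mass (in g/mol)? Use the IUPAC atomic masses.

Element totals:
  C: 7
  H: 6
  O: 1
Molecular formula: C7H6O.
  M = 7(12.011) + 6(1.008) + 15.999
    = 84.077 + 6.048 + 15.999 = 106.124

106.12 g/mol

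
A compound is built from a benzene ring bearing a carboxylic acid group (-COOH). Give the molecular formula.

C7H6O2

Atom tally by fragment:
  benzene ring core → C:6 H:6
  (− 1 ring H displaced by substituents)
  + COOH → C:1 H:1 O:2
Element totals:
  C: 7
  H: 6
  O: 2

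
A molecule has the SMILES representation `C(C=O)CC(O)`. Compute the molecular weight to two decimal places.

88.11 g/mol

Atom tally by fragment:
  OHCCH2 → C:2 H:3 O:1
  CH2 → C:1 H:2
  CH2OH → C:1 H:3 O:1
Element totals:
  C: 4
  H: 8
  O: 2
Molecular formula: C4H8O2.
  M = 4(12.011) + 8(1.008) + 2(15.999)
    = 48.044 + 8.064 + 31.998 = 88.106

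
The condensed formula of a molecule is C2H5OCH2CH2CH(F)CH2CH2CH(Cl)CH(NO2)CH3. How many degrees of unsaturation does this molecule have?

1

Element totals:
  C: 10
  H: 19
  Cl: 1
  F: 1
  N: 1
  O: 3
Molecular formula: C10H19ClFNO3.
DoU = (2C + 2 + N − H − X) / 2 = (2·10 + 2 + 1 − 19 − 2) / 2 = 1.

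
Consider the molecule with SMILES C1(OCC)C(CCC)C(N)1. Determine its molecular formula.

C8H17NO

Atom tally by fragment:
  cyclopropane ring core → C:3 H:6
  (− 3 ring H displaced by substituents)
  + OC2H5 → C:2 H:5 O:1
  + CH2CH2CH3 → C:3 H:7
  + NH2 → N:1 H:2
Element totals:
  C: 8
  H: 17
  N: 1
  O: 1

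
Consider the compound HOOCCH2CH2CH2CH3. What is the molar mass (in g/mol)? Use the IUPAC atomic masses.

102.13 g/mol

Atom tally by fragment:
  HOOCCH2 → C:2 H:3 O:2
  CH2 → C:1 H:2
  CH2 → C:1 H:2
  CH3 → C:1 H:3
Element totals:
  C: 5
  H: 10
  O: 2
Molecular formula: C5H10O2.
  M = 5(12.011) + 10(1.008) + 2(15.999)
    = 60.055 + 10.080 + 31.998 = 102.133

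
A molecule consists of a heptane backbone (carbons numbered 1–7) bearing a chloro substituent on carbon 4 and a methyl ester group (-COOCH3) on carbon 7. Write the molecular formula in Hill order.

Atom tally by fragment:
  CH3 → C:1 H:3
  CH2 → C:1 H:2
  CH2 → C:1 H:2
  CH(Cl) → C:1 H:1 Cl:1
  CH2 → C:1 H:2
  CH2 → C:1 H:2
  CH2COOCH3 → C:3 H:5 O:2
Element totals:
  C: 9
  H: 17
  Cl: 1
  O: 2

C9H17ClO2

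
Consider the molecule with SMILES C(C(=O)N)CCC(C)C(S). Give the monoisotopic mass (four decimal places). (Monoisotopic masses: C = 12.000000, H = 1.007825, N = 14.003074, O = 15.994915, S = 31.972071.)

161.0874

Atom tally by fragment:
  H2NOCCH2 → C:2 H:4 O:1 N:1
  CH2 → C:1 H:2
  CH2 → C:1 H:2
  CH(CH3) → C:2 H:4
  CH2SH → C:1 H:3 S:1
Element totals:
  C: 7
  H: 15
  N: 1
  O: 1
  S: 1
Molecular formula: C7H15NOS.
  M = 7(12.0) + 15(1.007825) + 14.003074 + 15.994915 + 31.972071
    = 84.000000 + 15.117375 + 14.003074 + 15.994915 + 31.972071 = 161.087435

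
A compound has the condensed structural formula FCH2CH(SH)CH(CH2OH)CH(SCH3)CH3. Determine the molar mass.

Atom tally by fragment:
  FCH2 → C:1 H:2 F:1
  CH(SH) → C:1 H:2 S:1
  CH(CH2OH) → C:2 H:4 O:1
  CH(SCH3) → C:2 H:4 S:1
  CH3 → C:1 H:3
Element totals:
  C: 7
  H: 15
  F: 1
  O: 1
  S: 2
Molecular formula: C7H15FOS2.
  M = 7(12.011) + 15(1.008) + 18.998 + 15.999 + 2(32.06)
    = 84.077 + 15.120 + 18.998 + 15.999 + 64.120 = 198.314

198.31 g/mol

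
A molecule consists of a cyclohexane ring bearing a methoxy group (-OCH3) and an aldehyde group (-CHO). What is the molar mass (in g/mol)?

Atom tally by fragment:
  cyclohexane ring core → C:6 H:12
  (− 2 ring H displaced by substituents)
  + OCH3 → C:1 H:3 O:1
  + CHO → C:1 H:1 O:1
Element totals:
  C: 8
  H: 14
  O: 2
Molecular formula: C8H14O2.
  M = 8(12.011) + 14(1.008) + 2(15.999)
    = 96.088 + 14.112 + 31.998 = 142.198

142.20 g/mol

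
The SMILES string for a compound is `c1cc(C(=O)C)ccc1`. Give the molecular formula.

Atom tally by fragment:
  benzene ring core → C:6 H:6
  (− 1 ring H displaced by substituents)
  + COCH3 → C:2 H:3 O:1
Element totals:
  C: 8
  H: 8
  O: 1

C8H8O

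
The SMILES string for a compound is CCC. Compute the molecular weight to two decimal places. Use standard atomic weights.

Atom tally by fragment:
  CH3 → C:1 H:3
  CH2 → C:1 H:2
  CH3 → C:1 H:3
Element totals:
  C: 3
  H: 8
Molecular formula: C3H8.
  M = 3(12.011) + 8(1.008)
    = 36.033 + 8.064 = 44.097

44.10 g/mol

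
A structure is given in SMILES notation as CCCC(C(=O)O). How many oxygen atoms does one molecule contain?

2

Atom tally by fragment:
  CH3 → C:1 H:3
  CH2 → C:1 H:2
  CH2 → C:1 H:2
  CH2COOH → C:2 H:3 O:2
Element totals:
  C: 5
  H: 10
  O: 2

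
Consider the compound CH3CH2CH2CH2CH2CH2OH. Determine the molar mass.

102.18 g/mol

Atom tally by fragment:
  CH3 → C:1 H:3
  CH2 → C:1 H:2
  CH2 → C:1 H:2
  CH2 → C:1 H:2
  CH2CH2OH → C:2 H:5 O:1
Element totals:
  C: 6
  H: 14
  O: 1
Molecular formula: C6H14O.
  M = 6(12.011) + 14(1.008) + 15.999
    = 72.066 + 14.112 + 15.999 = 102.177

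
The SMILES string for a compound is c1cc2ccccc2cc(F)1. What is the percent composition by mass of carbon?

82.17%

Atom tally by fragment:
  naphthalene ring system core → C:10 H:8
  (− 1 ring H displaced by substituents)
  + F → F:1
Element totals:
  C: 10
  H: 7
  F: 1
Molecular formula: C10H7F.
Molar mass = 146.164 g/mol.
Mass from C: 10 × 12.011 = 120.110 g/mol.
%C = 120.110 / 146.164 × 100 = 82.17%.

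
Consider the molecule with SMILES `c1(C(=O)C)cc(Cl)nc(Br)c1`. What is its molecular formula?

Atom tally by fragment:
  pyridine ring core → C:5 H:5 N:1
  (− 3 ring H displaced by substituents)
  + COCH3 → C:2 H:3 O:1
  + Cl → Cl:1
  + Br → Br:1
Element totals:
  C: 7
  H: 5
  Br: 1
  Cl: 1
  N: 1
  O: 1

C7H5BrClNO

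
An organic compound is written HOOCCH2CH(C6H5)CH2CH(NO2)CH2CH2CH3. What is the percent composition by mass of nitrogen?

Atom tally by fragment:
  HOOCCH2 → C:2 H:3 O:2
  CH(C6H5) → C:7 H:6
  CH2 → C:1 H:2
  CH(NO2) → C:1 H:1 N:1 O:2
  CH2 → C:1 H:2
  CH2 → C:1 H:2
  CH3 → C:1 H:3
Element totals:
  C: 14
  H: 19
  N: 1
  O: 4
Molecular formula: C14H19NO4.
Molar mass = 265.309 g/mol.
Mass from N: 1 × 14.007 = 14.007 g/mol.
%N = 14.007 / 265.309 × 100 = 5.28%.

5.28%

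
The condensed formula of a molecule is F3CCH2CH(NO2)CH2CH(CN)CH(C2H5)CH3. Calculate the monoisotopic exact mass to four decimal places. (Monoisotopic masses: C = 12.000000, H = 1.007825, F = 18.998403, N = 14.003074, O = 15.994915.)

Element totals:
  C: 10
  H: 15
  F: 3
  N: 2
  O: 2
Molecular formula: C10H15F3N2O2.
  M = 10(12.0) + 15(1.007825) + 3(18.998403) + 2(14.003074) + 2(15.994915)
    = 120.000000 + 15.117375 + 56.995209 + 28.006148 + 31.989830 = 252.108562

252.1086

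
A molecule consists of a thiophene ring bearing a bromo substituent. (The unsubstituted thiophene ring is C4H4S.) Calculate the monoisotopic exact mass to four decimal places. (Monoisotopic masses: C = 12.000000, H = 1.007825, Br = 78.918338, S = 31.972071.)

Atom tally by fragment:
  thiophene ring core → C:4 H:4 S:1
  (− 1 ring H displaced by substituents)
  + Br → Br:1
Element totals:
  C: 4
  H: 3
  Br: 1
  S: 1
Molecular formula: C4H3BrS.
  M = 4(12.0) + 3(1.007825) + 78.918338 + 31.972071
    = 48.000000 + 3.023475 + 78.918338 + 31.972071 = 161.913884

161.9139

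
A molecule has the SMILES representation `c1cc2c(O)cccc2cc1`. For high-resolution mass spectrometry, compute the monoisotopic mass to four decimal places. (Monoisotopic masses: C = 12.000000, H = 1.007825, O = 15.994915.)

144.0575

Atom tally by fragment:
  naphthalene ring system core → C:10 H:8
  (− 1 ring H displaced by substituents)
  + OH → O:1 H:1
Element totals:
  C: 10
  H: 8
  O: 1
Molecular formula: C10H8O.
  M = 10(12.0) + 8(1.007825) + 15.994915
    = 120.000000 + 8.062600 + 15.994915 = 144.057515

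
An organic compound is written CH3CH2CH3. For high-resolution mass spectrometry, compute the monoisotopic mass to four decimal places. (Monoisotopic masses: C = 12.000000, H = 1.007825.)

44.0626

Atom tally by fragment:
  CH3 → C:1 H:3
  CH2 → C:1 H:2
  CH3 → C:1 H:3
Element totals:
  C: 3
  H: 8
Molecular formula: C3H8.
  M = 3(12.0) + 8(1.007825)
    = 36.000000 + 8.062600 = 44.062600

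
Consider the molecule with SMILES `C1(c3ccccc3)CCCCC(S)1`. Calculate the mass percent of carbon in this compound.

Atom tally by fragment:
  cyclohexane ring core → C:6 H:12
  (− 2 ring H displaced by substituents)
  + C6H5 → C:6 H:5
  + SH → S:1 H:1
Element totals:
  C: 12
  H: 16
  S: 1
Molecular formula: C12H16S.
Molar mass = 192.320 g/mol.
Mass from C: 12 × 12.011 = 144.132 g/mol.
%C = 144.132 / 192.320 × 100 = 74.94%.

74.94%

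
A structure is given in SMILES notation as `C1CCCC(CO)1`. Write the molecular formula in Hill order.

Atom tally by fragment:
  cyclopentane ring core → C:5 H:10
  (− 1 ring H displaced by substituents)
  + CH2OH → C:1 H:3 O:1
Element totals:
  C: 6
  H: 12
  O: 1

C6H12O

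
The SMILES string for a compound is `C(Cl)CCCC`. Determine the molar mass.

Atom tally by fragment:
  ClCH2 → C:1 H:2 Cl:1
  CH2 → C:1 H:2
  CH2 → C:1 H:2
  CH2 → C:1 H:2
  CH3 → C:1 H:3
Element totals:
  C: 5
  H: 11
  Cl: 1
Molecular formula: C5H11Cl.
  M = 5(12.011) + 11(1.008) + 35.45
    = 60.055 + 11.088 + 35.450 = 106.593

106.59 g/mol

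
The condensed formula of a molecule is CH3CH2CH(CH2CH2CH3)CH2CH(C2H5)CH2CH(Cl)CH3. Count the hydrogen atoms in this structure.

27

Atom tally by fragment:
  CH3 → C:1 H:3
  CH2 → C:1 H:2
  CH(CH2CH2CH3) → C:4 H:8
  CH2 → C:1 H:2
  CH(C2H5) → C:3 H:6
  CH2 → C:1 H:2
  CH(Cl) → C:1 H:1 Cl:1
  CH3 → C:1 H:3
Element totals:
  C: 13
  H: 27
  Cl: 1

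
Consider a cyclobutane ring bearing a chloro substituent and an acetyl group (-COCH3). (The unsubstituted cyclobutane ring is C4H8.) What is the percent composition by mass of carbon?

54.35%

Atom tally by fragment:
  cyclobutane ring core → C:4 H:8
  (− 2 ring H displaced by substituents)
  + Cl → Cl:1
  + COCH3 → C:2 H:3 O:1
Element totals:
  C: 6
  H: 9
  Cl: 1
  O: 1
Molecular formula: C6H9ClO.
Molar mass = 132.587 g/mol.
Mass from C: 6 × 12.011 = 72.066 g/mol.
%C = 72.066 / 132.587 × 100 = 54.35%.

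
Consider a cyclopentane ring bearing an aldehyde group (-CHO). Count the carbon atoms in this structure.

Atom tally by fragment:
  cyclopentane ring core → C:5 H:10
  (− 1 ring H displaced by substituents)
  + CHO → C:1 H:1 O:1
Element totals:
  C: 6
  H: 10
  O: 1

6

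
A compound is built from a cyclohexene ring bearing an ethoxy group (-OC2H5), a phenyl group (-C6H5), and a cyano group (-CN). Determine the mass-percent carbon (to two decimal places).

79.26%

Atom tally by fragment:
  cyclohexene ring core → C:6 H:10
  (− 3 ring H displaced by substituents)
  + OC2H5 → C:2 H:5 O:1
  + C6H5 → C:6 H:5
  + CN → C:1 N:1
Element totals:
  C: 15
  H: 17
  N: 1
  O: 1
Molecular formula: C15H17NO.
Molar mass = 227.307 g/mol.
Mass from C: 15 × 12.011 = 180.165 g/mol.
%C = 180.165 / 227.307 × 100 = 79.26%.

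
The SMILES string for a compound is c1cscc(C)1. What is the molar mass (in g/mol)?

Atom tally by fragment:
  thiophene ring core → C:4 H:4 S:1
  (− 1 ring H displaced by substituents)
  + CH3 → C:1 H:3
Element totals:
  C: 5
  H: 6
  S: 1
Molecular formula: C5H6S.
  M = 5(12.011) + 6(1.008) + 32.06
    = 60.055 + 6.048 + 32.060 = 98.163

98.16 g/mol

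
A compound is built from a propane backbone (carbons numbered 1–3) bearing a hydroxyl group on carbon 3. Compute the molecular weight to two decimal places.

Atom tally by fragment:
  CH3 → C:1 H:3
  CH2 → C:1 H:2
  CH2OH → C:1 H:3 O:1
Element totals:
  C: 3
  H: 8
  O: 1
Molecular formula: C3H8O.
  M = 3(12.011) + 8(1.008) + 15.999
    = 36.033 + 8.064 + 15.999 = 60.096

60.10 g/mol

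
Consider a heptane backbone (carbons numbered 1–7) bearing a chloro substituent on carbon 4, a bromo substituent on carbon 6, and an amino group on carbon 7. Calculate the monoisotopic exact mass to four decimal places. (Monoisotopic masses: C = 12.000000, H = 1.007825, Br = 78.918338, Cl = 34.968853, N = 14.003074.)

227.0076

Atom tally by fragment:
  CH3 → C:1 H:3
  CH2 → C:1 H:2
  CH2 → C:1 H:2
  CH(Cl) → C:1 H:1 Cl:1
  CH2 → C:1 H:2
  CH(Br) → C:1 H:1 Br:1
  CH2NH2 → C:1 H:4 N:1
Element totals:
  C: 7
  H: 15
  Br: 1
  Cl: 1
  N: 1
Molecular formula: C7H15BrClN.
  M = 7(12.0) + 15(1.007825) + 78.918338 + 34.968853 + 14.003074
    = 84.000000 + 15.117375 + 78.918338 + 34.968853 + 14.003074 = 227.007640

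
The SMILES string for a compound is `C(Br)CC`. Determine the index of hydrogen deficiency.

Atom tally by fragment:
  BrCH2 → C:1 H:2 Br:1
  CH2 → C:1 H:2
  CH3 → C:1 H:3
Element totals:
  C: 3
  H: 7
  Br: 1
Molecular formula: C3H7Br.
DoU = (2C + 2 + N − H − X) / 2 = (2·3 + 2 + 0 − 7 − 1) / 2 = 0.

0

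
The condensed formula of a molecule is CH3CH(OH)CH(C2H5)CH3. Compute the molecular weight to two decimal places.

Element totals:
  C: 6
  H: 14
  O: 1
Molecular formula: C6H14O.
  M = 6(12.011) + 14(1.008) + 15.999
    = 72.066 + 14.112 + 15.999 = 102.177

102.18 g/mol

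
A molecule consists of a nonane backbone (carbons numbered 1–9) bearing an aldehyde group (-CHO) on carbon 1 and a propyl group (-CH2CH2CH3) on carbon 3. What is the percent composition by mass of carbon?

78.72%

Atom tally by fragment:
  OHCCH2 → C:2 H:3 O:1
  CH2 → C:1 H:2
  CH(CH2CH2CH3) → C:4 H:8
  CH2 → C:1 H:2
  CH2 → C:1 H:2
  CH2 → C:1 H:2
  CH2 → C:1 H:2
  CH2 → C:1 H:2
  CH3 → C:1 H:3
Element totals:
  C: 13
  H: 26
  O: 1
Molecular formula: C13H26O.
Molar mass = 198.350 g/mol.
Mass from C: 13 × 12.011 = 156.143 g/mol.
%C = 156.143 / 198.350 × 100 = 78.72%.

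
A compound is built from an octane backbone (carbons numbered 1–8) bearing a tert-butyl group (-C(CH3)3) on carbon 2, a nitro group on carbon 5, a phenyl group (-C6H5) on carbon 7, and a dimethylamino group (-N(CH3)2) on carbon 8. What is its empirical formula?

C10H17NO

Atom tally by fragment:
  CH3 → C:1 H:3
  CH(C(CH3)3) → C:5 H:10
  CH2 → C:1 H:2
  CH2 → C:1 H:2
  CH(NO2) → C:1 H:1 N:1 O:2
  CH2 → C:1 H:2
  CH(C6H5) → C:7 H:6
  CH2N(CH3)2 → C:3 H:8 N:1
Element totals:
  C: 20
  H: 34
  N: 2
  O: 2
Molecular formula: C20H34N2O2.
gcd of subscripts = 2; dividing each by 2:
  C: 20/2 = 10
  H: 34/2 = 17
  N: 2/2 = 1
  O: 2/2 = 1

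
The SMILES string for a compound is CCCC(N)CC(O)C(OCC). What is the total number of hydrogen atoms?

Atom tally by fragment:
  CH3 → C:1 H:3
  CH2 → C:1 H:2
  CH2 → C:1 H:2
  CH(NH2) → C:1 H:3 N:1
  CH2 → C:1 H:2
  CH(OH) → C:1 H:2 O:1
  CH2OC2H5 → C:3 H:7 O:1
Element totals:
  C: 9
  H: 21
  N: 1
  O: 2

21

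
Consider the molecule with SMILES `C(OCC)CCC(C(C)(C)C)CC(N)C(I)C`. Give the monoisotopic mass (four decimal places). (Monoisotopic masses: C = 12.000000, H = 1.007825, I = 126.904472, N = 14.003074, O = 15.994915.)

Atom tally by fragment:
  C2H5OCH2 → C:3 H:7 O:1
  CH2 → C:1 H:2
  CH2 → C:1 H:2
  CH(C(CH3)3) → C:5 H:10
  CH2 → C:1 H:2
  CH(NH2) → C:1 H:3 N:1
  CH(I) → C:1 H:1 I:1
  CH3 → C:1 H:3
Element totals:
  C: 14
  H: 30
  I: 1
  N: 1
  O: 1
Molecular formula: C14H30INO.
  M = 14(12.0) + 30(1.007825) + 126.904472 + 14.003074 + 15.994915
    = 168.000000 + 30.234750 + 126.904472 + 14.003074 + 15.994915 = 355.137211

355.1372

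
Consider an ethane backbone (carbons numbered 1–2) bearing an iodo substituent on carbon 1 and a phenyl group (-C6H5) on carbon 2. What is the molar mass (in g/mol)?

232.06 g/mol

Atom tally by fragment:
  ICH2 → C:1 H:2 I:1
  CH2C6H5 → C:7 H:7
Element totals:
  C: 8
  H: 9
  I: 1
Molecular formula: C8H9I.
  M = 8(12.011) + 9(1.008) + 126.904
    = 96.088 + 9.072 + 126.904 = 232.064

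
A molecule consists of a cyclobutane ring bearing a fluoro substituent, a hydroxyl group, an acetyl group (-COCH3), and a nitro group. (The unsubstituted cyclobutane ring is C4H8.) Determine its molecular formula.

Atom tally by fragment:
  cyclobutane ring core → C:4 H:8
  (− 4 ring H displaced by substituents)
  + F → F:1
  + OH → O:1 H:1
  + COCH3 → C:2 H:3 O:1
  + NO2 → N:1 O:2
Element totals:
  C: 6
  H: 8
  F: 1
  N: 1
  O: 4

C6H8FNO4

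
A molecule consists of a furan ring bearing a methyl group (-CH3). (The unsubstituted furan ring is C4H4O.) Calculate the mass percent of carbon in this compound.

Atom tally by fragment:
  furan ring core → C:4 H:4 O:1
  (− 1 ring H displaced by substituents)
  + CH3 → C:1 H:3
Element totals:
  C: 5
  H: 6
  O: 1
Molecular formula: C5H6O.
Molar mass = 82.102 g/mol.
Mass from C: 5 × 12.011 = 60.055 g/mol.
%C = 60.055 / 82.102 × 100 = 73.15%.

73.15%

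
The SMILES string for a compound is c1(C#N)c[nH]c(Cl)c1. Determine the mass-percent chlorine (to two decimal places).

28.01%

Atom tally by fragment:
  pyrrole ring core → C:4 H:5 N:1
  (− 2 ring H displaced by substituents)
  + CN → C:1 N:1
  + Cl → Cl:1
Element totals:
  C: 5
  H: 3
  Cl: 1
  N: 2
Molecular formula: C5H3ClN2.
Molar mass = 126.543 g/mol.
Mass from Cl: 1 × 35.45 = 35.450 g/mol.
%Cl = 35.450 / 126.543 × 100 = 28.01%.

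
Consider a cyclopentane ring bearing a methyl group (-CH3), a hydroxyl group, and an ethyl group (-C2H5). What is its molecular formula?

C8H16O

Atom tally by fragment:
  cyclopentane ring core → C:5 H:10
  (− 3 ring H displaced by substituents)
  + CH3 → C:1 H:3
  + OH → O:1 H:1
  + C2H5 → C:2 H:5
Element totals:
  C: 8
  H: 16
  O: 1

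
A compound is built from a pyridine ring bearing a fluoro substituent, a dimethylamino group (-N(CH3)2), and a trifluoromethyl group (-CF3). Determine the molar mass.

Atom tally by fragment:
  pyridine ring core → C:5 H:5 N:1
  (− 3 ring H displaced by substituents)
  + F → F:1
  + N(CH3)2 → N:1 C:2 H:6
  + CF3 → C:1 F:3
Element totals:
  C: 8
  H: 8
  F: 4
  N: 2
Molecular formula: C8H8F4N2.
  M = 8(12.011) + 8(1.008) + 4(18.998) + 2(14.007)
    = 96.088 + 8.064 + 75.992 + 28.014 = 208.158

208.16 g/mol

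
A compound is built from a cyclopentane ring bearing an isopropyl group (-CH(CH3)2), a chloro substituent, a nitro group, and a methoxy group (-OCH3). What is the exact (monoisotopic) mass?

Atom tally by fragment:
  cyclopentane ring core → C:5 H:10
  (− 4 ring H displaced by substituents)
  + CH(CH3)2 → C:3 H:7
  + Cl → Cl:1
  + NO2 → N:1 O:2
  + OCH3 → C:1 H:3 O:1
Element totals:
  C: 9
  H: 16
  Cl: 1
  N: 1
  O: 3
Molecular formula: C9H16ClNO3.
  M = 9(12.0) + 16(1.007825) + 34.968853 + 14.003074 + 3(15.994915)
    = 108.000000 + 16.125200 + 34.968853 + 14.003074 + 47.984745 = 221.081872

221.0819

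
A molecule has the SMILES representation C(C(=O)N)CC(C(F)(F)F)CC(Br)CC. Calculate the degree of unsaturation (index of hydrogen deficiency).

Atom tally by fragment:
  H2NOCCH2 → C:2 H:4 O:1 N:1
  CH2 → C:1 H:2
  CH(CF3) → C:2 H:1 F:3
  CH2 → C:1 H:2
  CH(Br) → C:1 H:1 Br:1
  CH2 → C:1 H:2
  CH3 → C:1 H:3
Element totals:
  C: 9
  H: 15
  Br: 1
  F: 3
  N: 1
  O: 1
Molecular formula: C9H15BrF3NO.
DoU = (2C + 2 + N − H − X) / 2 = (2·9 + 2 + 1 − 15 − 4) / 2 = 1.

1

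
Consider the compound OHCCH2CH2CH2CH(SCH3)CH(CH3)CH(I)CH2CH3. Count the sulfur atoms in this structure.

1

Atom tally by fragment:
  OHCCH2 → C:2 H:3 O:1
  CH2 → C:1 H:2
  CH2 → C:1 H:2
  CH(SCH3) → C:2 H:4 S:1
  CH(CH3) → C:2 H:4
  CH(I) → C:1 H:1 I:1
  CH2 → C:1 H:2
  CH3 → C:1 H:3
Element totals:
  C: 11
  H: 21
  I: 1
  O: 1
  S: 1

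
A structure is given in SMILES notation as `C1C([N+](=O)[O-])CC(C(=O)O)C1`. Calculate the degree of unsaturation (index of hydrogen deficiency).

3

Atom tally by fragment:
  cyclopentane ring core → C:5 H:10
  (− 2 ring H displaced by substituents)
  + NO2 → N:1 O:2
  + COOH → C:1 H:1 O:2
Element totals:
  C: 6
  H: 9
  N: 1
  O: 4
Molecular formula: C6H9NO4.
DoU = (2C + 2 + N − H − X) / 2 = (2·6 + 2 + 1 − 9 − 0) / 2 = 3.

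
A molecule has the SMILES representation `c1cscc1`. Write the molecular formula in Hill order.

Atom tally by fragment:
  thiophene ring core → C:4 H:4 S:1
Element totals:
  C: 4
  H: 4
  S: 1

C4H4S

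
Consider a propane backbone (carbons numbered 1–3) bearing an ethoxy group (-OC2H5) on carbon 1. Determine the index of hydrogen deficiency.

0

Atom tally by fragment:
  C2H5OCH2 → C:3 H:7 O:1
  CH2 → C:1 H:2
  CH3 → C:1 H:3
Element totals:
  C: 5
  H: 12
  O: 1
Molecular formula: C5H12O.
DoU = (2C + 2 + N − H − X) / 2 = (2·5 + 2 + 0 − 12 − 0) / 2 = 0.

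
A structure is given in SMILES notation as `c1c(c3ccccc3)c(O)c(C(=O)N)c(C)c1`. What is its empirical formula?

Atom tally by fragment:
  benzene ring core → C:6 H:6
  (− 4 ring H displaced by substituents)
  + C6H5 → C:6 H:5
  + OH → O:1 H:1
  + CONH2 → C:1 H:2 O:1 N:1
  + CH3 → C:1 H:3
Element totals:
  C: 14
  H: 13
  N: 1
  O: 2
Molecular formula: C14H13NO2.
gcd of subscripts (14, 13, 1, 2) = 1, so the empirical formula equals the molecular formula.

C14H13NO2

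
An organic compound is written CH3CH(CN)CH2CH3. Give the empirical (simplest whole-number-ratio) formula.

Atom tally by fragment:
  CH3 → C:1 H:3
  CH(CN) → C:2 H:1 N:1
  CH2 → C:1 H:2
  CH3 → C:1 H:3
Element totals:
  C: 5
  H: 9
  N: 1
Molecular formula: C5H9N.
gcd of subscripts (5, 9, 1) = 1, so the empirical formula equals the molecular formula.

C5H9N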